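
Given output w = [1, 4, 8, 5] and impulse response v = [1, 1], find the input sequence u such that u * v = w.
Deconvolve w=[1, 4, 8, 5] by v=[1, 1]. Since v[0]=1, solve forward: u[0] = w[0] / 1 = 1; u[1] = (w[1] - 1×1) / 1 = 3; u[2] = (w[2] - 3×1) / 1 = 5. So u = [1, 3, 5]. Check by forward convolution: w[0] = 1×1 = 1; w[1] = 1×1 + 3×1 = 4; w[2] = 3×1 + 5×1 = 8; w[3] = 5×1 = 5

[1, 3, 5]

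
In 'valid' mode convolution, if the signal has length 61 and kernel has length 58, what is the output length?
'Valid' mode counts only positions where the kernel fully overlaps the signal: m - n + 1 = 61 - 58 + 1 = 4

4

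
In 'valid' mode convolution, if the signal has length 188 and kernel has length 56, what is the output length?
'Valid' mode counts only positions where the kernel fully overlaps the signal: m - n + 1 = 188 - 56 + 1 = 133

133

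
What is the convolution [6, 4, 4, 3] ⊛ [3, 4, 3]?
y[0] = 6×3 = 18; y[1] = 6×4 + 4×3 = 36; y[2] = 6×3 + 4×4 + 4×3 = 46; y[3] = 4×3 + 4×4 + 3×3 = 37; y[4] = 4×3 + 3×4 = 24; y[5] = 3×3 = 9

[18, 36, 46, 37, 24, 9]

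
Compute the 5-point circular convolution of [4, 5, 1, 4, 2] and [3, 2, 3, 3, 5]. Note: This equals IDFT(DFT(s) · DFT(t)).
Either evaluate y[k] = Σ_j s[j]·t[(k-j) mod 5] directly, or use IDFT(DFT(s) · DFT(t)). y[0] = 4×3 + 5×5 + 1×3 + 4×3 + 2×2 = 56; y[1] = 4×2 + 5×3 + 1×5 + 4×3 + 2×3 = 46; y[2] = 4×3 + 5×2 + 1×3 + 4×5 + 2×3 = 51; y[3] = 4×3 + 5×3 + 1×2 + 4×3 + 2×5 = 51; y[4] = 4×5 + 5×3 + 1×3 + 4×2 + 2×3 = 52. Result: [56, 46, 51, 51, 52]

[56, 46, 51, 51, 52]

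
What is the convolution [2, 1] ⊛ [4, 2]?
y[0] = 2×4 = 8; y[1] = 2×2 + 1×4 = 8; y[2] = 1×2 = 2

[8, 8, 2]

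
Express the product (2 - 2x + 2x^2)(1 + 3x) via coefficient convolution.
Ascending coefficients: a = [2, -2, 2], b = [1, 3]. c[0] = 2×1 = 2; c[1] = 2×3 + -2×1 = 4; c[2] = -2×3 + 2×1 = -4; c[3] = 2×3 = 6. Result coefficients: [2, 4, -4, 6] → 2 + 4x - 4x^2 + 6x^3

2 + 4x - 4x^2 + 6x^3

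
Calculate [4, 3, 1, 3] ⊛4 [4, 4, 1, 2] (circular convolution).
Use y[k] = Σ_j a[j]·b[(k-j) mod 4]. y[0] = 4×4 + 3×2 + 1×1 + 3×4 = 35; y[1] = 4×4 + 3×4 + 1×2 + 3×1 = 33; y[2] = 4×1 + 3×4 + 1×4 + 3×2 = 26; y[3] = 4×2 + 3×1 + 1×4 + 3×4 = 27. Result: [35, 33, 26, 27]

[35, 33, 26, 27]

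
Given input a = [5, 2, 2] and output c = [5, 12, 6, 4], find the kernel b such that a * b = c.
Output length 4 = len(a) + len(b) - 1 ⇒ len(b) = 2. Solve b forward using b[k] = (c[k] - Σ_{i≥1} a[i]·b[k-i]) / a[0]: b[0] = c[0] / a[0] = 5 / 5 = 1; b[1] = (c[1] - 2×1) / a[0] = (12 - 2×1) / 5 = 2. So b = [1, 2]. Forward-check [5, 2, 2] * [1, 2]: c[0] = 5×1 = 5; c[1] = 5×2 + 2×1 = 12; c[2] = 2×2 + 2×1 = 6; c[3] = 2×2 = 4 → [5, 12, 6, 4] ✓

[1, 2]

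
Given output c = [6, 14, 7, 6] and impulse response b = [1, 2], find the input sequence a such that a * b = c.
Deconvolve c=[6, 14, 7, 6] by b=[1, 2]. Since b[0]=1, solve forward: a[0] = c[0] / 1 = 6; a[1] = (c[1] - 6×2) / 1 = 2; a[2] = (c[2] - 2×2) / 1 = 3. So a = [6, 2, 3]. Check by forward convolution: c[0] = 6×1 = 6; c[1] = 6×2 + 2×1 = 14; c[2] = 2×2 + 3×1 = 7; c[3] = 3×2 = 6

[6, 2, 3]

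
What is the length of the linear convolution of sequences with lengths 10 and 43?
Linear/full convolution length: m + n - 1 = 10 + 43 - 1 = 52

52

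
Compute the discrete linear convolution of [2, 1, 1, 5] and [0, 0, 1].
y[0] = 2×0 = 0; y[1] = 2×0 + 1×0 = 0; y[2] = 2×1 + 1×0 + 1×0 = 2; y[3] = 1×1 + 1×0 + 5×0 = 1; y[4] = 1×1 + 5×0 = 1; y[5] = 5×1 = 5

[0, 0, 2, 1, 1, 5]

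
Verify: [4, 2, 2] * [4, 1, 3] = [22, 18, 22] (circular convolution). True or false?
Recompute circular convolution of [4, 2, 2] and [4, 1, 3]: y[0] = 4×4 + 2×3 + 2×1 = 24; y[1] = 4×1 + 2×4 + 2×3 = 18; y[2] = 4×3 + 2×1 + 2×4 = 22 → [24, 18, 22]. Compare to given [22, 18, 22]: they differ at index 0: given 22, correct 24, so answer: No

No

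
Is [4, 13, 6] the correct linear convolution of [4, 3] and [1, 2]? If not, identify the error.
Recompute linear convolution of [4, 3] and [1, 2]: y[0] = 4×1 = 4; y[1] = 4×2 + 3×1 = 11; y[2] = 3×2 = 6 → [4, 11, 6]. Compare to given [4, 13, 6]: they differ at index 1: given 13, correct 11, so answer: No

No. Error at index 1: given 13, correct 11.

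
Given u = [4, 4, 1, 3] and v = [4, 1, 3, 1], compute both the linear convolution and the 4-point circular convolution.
Linear: y_lin[0] = 4×4 = 16; y_lin[1] = 4×1 + 4×4 = 20; y_lin[2] = 4×3 + 4×1 + 1×4 = 20; y_lin[3] = 4×1 + 4×3 + 1×1 + 3×4 = 29; y_lin[4] = 4×1 + 1×3 + 3×1 = 10; y_lin[5] = 1×1 + 3×3 = 10; y_lin[6] = 3×1 = 3 → [16, 20, 20, 29, 10, 10, 3]. Circular (length 4): y[0] = 4×4 + 4×1 + 1×3 + 3×1 = 26; y[1] = 4×1 + 4×4 + 1×1 + 3×3 = 30; y[2] = 4×3 + 4×1 + 1×4 + 3×1 = 23; y[3] = 4×1 + 4×3 + 1×1 + 3×4 = 29 → [26, 30, 23, 29]

Linear: [16, 20, 20, 29, 10, 10, 3], Circular: [26, 30, 23, 29]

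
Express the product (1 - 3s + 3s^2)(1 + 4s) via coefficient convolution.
Ascending coefficients: a = [1, -3, 3], b = [1, 4]. c[0] = 1×1 = 1; c[1] = 1×4 + -3×1 = 1; c[2] = -3×4 + 3×1 = -9; c[3] = 3×4 = 12. Result coefficients: [1, 1, -9, 12] → 1 + s - 9s^2 + 12s^3

1 + s - 9s^2 + 12s^3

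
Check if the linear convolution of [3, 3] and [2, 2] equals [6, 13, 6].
Recompute linear convolution of [3, 3] and [2, 2]: y[0] = 3×2 = 6; y[1] = 3×2 + 3×2 = 12; y[2] = 3×2 = 6 → [6, 12, 6]. Compare to given [6, 13, 6]: they differ at index 1: given 13, correct 12, so answer: No

No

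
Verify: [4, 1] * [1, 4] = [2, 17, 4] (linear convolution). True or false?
Recompute linear convolution of [4, 1] and [1, 4]: y[0] = 4×1 = 4; y[1] = 4×4 + 1×1 = 17; y[2] = 1×4 = 4 → [4, 17, 4]. Compare to given [2, 17, 4]: they differ at index 0: given 2, correct 4, so answer: No

No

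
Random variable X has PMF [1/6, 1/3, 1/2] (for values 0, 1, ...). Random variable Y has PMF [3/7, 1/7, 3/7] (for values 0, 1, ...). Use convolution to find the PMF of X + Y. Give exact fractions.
P(X+Y=k) = Σ_i P(X=i)·P(Y=k-i) — a convolution of [1/6, 1/3, 1/2] and [3/7, 1/7, 3/7]. P(X+Y=0) = (1/6)×(3/7) = 1/14; P(X+Y=1) = (1/6)×(1/7) + (1/3)×(3/7) = 1/42 + 1/7 = 1/6; P(X+Y=2) = (1/6)×(3/7) + (1/3)×(1/7) + (1/2)×(3/7) = 1/14 + 1/21 + 3/14 = 1/3; P(X+Y=3) = (1/3)×(3/7) + (1/2)×(1/7) = 1/7 + 1/14 = 3/14; P(X+Y=4) = (1/2)×(3/7) = 3/14. PMF: [1/14, 1/6, 1/3, 3/14, 3/14] (sums to 1 ✓)

[1/14, 1/6, 1/3, 3/14, 3/14]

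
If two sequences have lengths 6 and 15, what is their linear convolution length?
Linear/full convolution length: m + n - 1 = 6 + 15 - 1 = 20

20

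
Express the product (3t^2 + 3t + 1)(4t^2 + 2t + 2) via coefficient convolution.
Ascending coefficients: a = [1, 3, 3], b = [2, 2, 4]. c[0] = 1×2 = 2; c[1] = 1×2 + 3×2 = 8; c[2] = 1×4 + 3×2 + 3×2 = 16; c[3] = 3×4 + 3×2 = 18; c[4] = 3×4 = 12. Result coefficients: [2, 8, 16, 18, 12] → 12t^4 + 18t^3 + 16t^2 + 8t + 2

12t^4 + 18t^3 + 16t^2 + 8t + 2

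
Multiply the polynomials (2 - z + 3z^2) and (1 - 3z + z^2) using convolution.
Ascending coefficients: a = [2, -1, 3], b = [1, -3, 1]. c[0] = 2×1 = 2; c[1] = 2×-3 + -1×1 = -7; c[2] = 2×1 + -1×-3 + 3×1 = 8; c[3] = -1×1 + 3×-3 = -10; c[4] = 3×1 = 3. Result coefficients: [2, -7, 8, -10, 3] → 2 - 7z + 8z^2 - 10z^3 + 3z^4

2 - 7z + 8z^2 - 10z^3 + 3z^4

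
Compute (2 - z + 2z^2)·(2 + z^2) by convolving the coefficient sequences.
Ascending coefficients: a = [2, -1, 2], b = [2, 0, 1]. c[0] = 2×2 = 4; c[1] = 2×0 + -1×2 = -2; c[2] = 2×1 + -1×0 + 2×2 = 6; c[3] = -1×1 + 2×0 = -1; c[4] = 2×1 = 2. Result coefficients: [4, -2, 6, -1, 2] → 4 - 2z + 6z^2 - z^3 + 2z^4

4 - 2z + 6z^2 - z^3 + 2z^4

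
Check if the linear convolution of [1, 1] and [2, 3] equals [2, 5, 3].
Recompute linear convolution of [1, 1] and [2, 3]: y[0] = 1×2 = 2; y[1] = 1×3 + 1×2 = 5; y[2] = 1×3 = 3 → [2, 5, 3]. Given [2, 5, 3] matches, so answer: Yes

Yes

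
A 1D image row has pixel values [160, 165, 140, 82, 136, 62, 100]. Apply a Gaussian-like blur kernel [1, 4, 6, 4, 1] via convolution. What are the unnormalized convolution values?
Convolve image row [160, 165, 140, 82, 136, 62, 100] with kernel [1, 4, 6, 4, 1]: y[0] = 160×1 = 160; y[1] = 160×4 + 165×1 = 805; y[2] = 160×6 + 165×4 + 140×1 = 1760; y[3] = 160×4 + 165×6 + 140×4 + 82×1 = 2272; y[4] = 160×1 + 165×4 + 140×6 + 82×4 + 136×1 = 2124; y[5] = 165×1 + 140×4 + 82×6 + 136×4 + 62×1 = 1823; y[6] = 140×1 + 82×4 + 136×6 + 62×4 + 100×1 = 1632; y[7] = 82×1 + 136×4 + 62×6 + 100×4 = 1398; y[8] = 136×1 + 62×4 + 100×6 = 984; y[9] = 62×1 + 100×4 = 462; y[10] = 100×1 = 100 → [160, 805, 1760, 2272, 2124, 1823, 1632, 1398, 984, 462, 100]. Normalization factor = sum(kernel) = 16.

[160, 805, 1760, 2272, 2124, 1823, 1632, 1398, 984, 462, 100]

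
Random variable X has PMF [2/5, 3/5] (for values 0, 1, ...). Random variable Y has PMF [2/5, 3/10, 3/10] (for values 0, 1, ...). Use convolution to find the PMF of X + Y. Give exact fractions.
P(X+Y=k) = Σ_i P(X=i)·P(Y=k-i) — a convolution of [2/5, 3/5] and [2/5, 3/10, 3/10]. P(X+Y=0) = (2/5)×(2/5) = 4/25; P(X+Y=1) = (2/5)×(3/10) + (3/5)×(2/5) = 3/25 + 6/25 = 9/25; P(X+Y=2) = (2/5)×(3/10) + (3/5)×(3/10) = 3/25 + 9/50 = 3/10; P(X+Y=3) = (3/5)×(3/10) = 9/50. PMF: [4/25, 9/25, 3/10, 9/50] (sums to 1 ✓)

[4/25, 9/25, 3/10, 9/50]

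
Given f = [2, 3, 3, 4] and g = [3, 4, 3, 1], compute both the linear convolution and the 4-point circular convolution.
Linear: y_lin[0] = 2×3 = 6; y_lin[1] = 2×4 + 3×3 = 17; y_lin[2] = 2×3 + 3×4 + 3×3 = 27; y_lin[3] = 2×1 + 3×3 + 3×4 + 4×3 = 35; y_lin[4] = 3×1 + 3×3 + 4×4 = 28; y_lin[5] = 3×1 + 4×3 = 15; y_lin[6] = 4×1 = 4 → [6, 17, 27, 35, 28, 15, 4]. Circular (length 4): y[0] = 2×3 + 3×1 + 3×3 + 4×4 = 34; y[1] = 2×4 + 3×3 + 3×1 + 4×3 = 32; y[2] = 2×3 + 3×4 + 3×3 + 4×1 = 31; y[3] = 2×1 + 3×3 + 3×4 + 4×3 = 35 → [34, 32, 31, 35]

Linear: [6, 17, 27, 35, 28, 15, 4], Circular: [34, 32, 31, 35]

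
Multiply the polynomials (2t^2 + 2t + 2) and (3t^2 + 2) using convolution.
Ascending coefficients: a = [2, 2, 2], b = [2, 0, 3]. c[0] = 2×2 = 4; c[1] = 2×0 + 2×2 = 4; c[2] = 2×3 + 2×0 + 2×2 = 10; c[3] = 2×3 + 2×0 = 6; c[4] = 2×3 = 6. Result coefficients: [4, 4, 10, 6, 6] → 6t^4 + 6t^3 + 10t^2 + 4t + 4

6t^4 + 6t^3 + 10t^2 + 4t + 4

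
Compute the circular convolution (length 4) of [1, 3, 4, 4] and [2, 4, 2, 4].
Use y[k] = Σ_j a[j]·b[(k-j) mod 4]. y[0] = 1×2 + 3×4 + 4×2 + 4×4 = 38; y[1] = 1×4 + 3×2 + 4×4 + 4×2 = 34; y[2] = 1×2 + 3×4 + 4×2 + 4×4 = 38; y[3] = 1×4 + 3×2 + 4×4 + 4×2 = 34. Result: [38, 34, 38, 34]

[38, 34, 38, 34]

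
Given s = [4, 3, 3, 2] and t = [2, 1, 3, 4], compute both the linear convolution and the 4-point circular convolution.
Linear: y_lin[0] = 4×2 = 8; y_lin[1] = 4×1 + 3×2 = 10; y_lin[2] = 4×3 + 3×1 + 3×2 = 21; y_lin[3] = 4×4 + 3×3 + 3×1 + 2×2 = 32; y_lin[4] = 3×4 + 3×3 + 2×1 = 23; y_lin[5] = 3×4 + 2×3 = 18; y_lin[6] = 2×4 = 8 → [8, 10, 21, 32, 23, 18, 8]. Circular (length 4): y[0] = 4×2 + 3×4 + 3×3 + 2×1 = 31; y[1] = 4×1 + 3×2 + 3×4 + 2×3 = 28; y[2] = 4×3 + 3×1 + 3×2 + 2×4 = 29; y[3] = 4×4 + 3×3 + 3×1 + 2×2 = 32 → [31, 28, 29, 32]

Linear: [8, 10, 21, 32, 23, 18, 8], Circular: [31, 28, 29, 32]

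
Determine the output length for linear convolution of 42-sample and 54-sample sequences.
Linear/full convolution length: m + n - 1 = 42 + 54 - 1 = 95

95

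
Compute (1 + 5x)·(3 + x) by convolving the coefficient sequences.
Ascending coefficients: a = [1, 5], b = [3, 1]. c[0] = 1×3 = 3; c[1] = 1×1 + 5×3 = 16; c[2] = 5×1 = 5. Result coefficients: [3, 16, 5] → 3 + 16x + 5x^2

3 + 16x + 5x^2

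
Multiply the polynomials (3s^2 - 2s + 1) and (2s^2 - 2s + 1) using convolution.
Ascending coefficients: a = [1, -2, 3], b = [1, -2, 2]. c[0] = 1×1 = 1; c[1] = 1×-2 + -2×1 = -4; c[2] = 1×2 + -2×-2 + 3×1 = 9; c[3] = -2×2 + 3×-2 = -10; c[4] = 3×2 = 6. Result coefficients: [1, -4, 9, -10, 6] → 6s^4 - 10s^3 + 9s^2 - 4s + 1

6s^4 - 10s^3 + 9s^2 - 4s + 1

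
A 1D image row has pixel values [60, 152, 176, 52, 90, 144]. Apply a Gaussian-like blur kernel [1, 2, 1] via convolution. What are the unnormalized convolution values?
Convolve image row [60, 152, 176, 52, 90, 144] with kernel [1, 2, 1]: y[0] = 60×1 = 60; y[1] = 60×2 + 152×1 = 272; y[2] = 60×1 + 152×2 + 176×1 = 540; y[3] = 152×1 + 176×2 + 52×1 = 556; y[4] = 176×1 + 52×2 + 90×1 = 370; y[5] = 52×1 + 90×2 + 144×1 = 376; y[6] = 90×1 + 144×2 = 378; y[7] = 144×1 = 144 → [60, 272, 540, 556, 370, 376, 378, 144]. Normalization factor = sum(kernel) = 4.

[60, 272, 540, 556, 370, 376, 378, 144]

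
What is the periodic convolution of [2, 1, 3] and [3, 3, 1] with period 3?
Use y[k] = Σ_j f[j]·g[(k-j) mod 3]. y[0] = 2×3 + 1×1 + 3×3 = 16; y[1] = 2×3 + 1×3 + 3×1 = 12; y[2] = 2×1 + 1×3 + 3×3 = 14. Result: [16, 12, 14]

[16, 12, 14]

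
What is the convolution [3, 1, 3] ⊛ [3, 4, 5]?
y[0] = 3×3 = 9; y[1] = 3×4 + 1×3 = 15; y[2] = 3×5 + 1×4 + 3×3 = 28; y[3] = 1×5 + 3×4 = 17; y[4] = 3×5 = 15

[9, 15, 28, 17, 15]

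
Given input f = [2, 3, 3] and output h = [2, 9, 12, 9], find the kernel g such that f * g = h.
Output length 4 = len(f) + len(g) - 1 ⇒ len(g) = 2. Solve g forward using g[k] = (h[k] - Σ_{i≥1} f[i]·g[k-i]) / f[0]: g[0] = h[0] / f[0] = 2 / 2 = 1; g[1] = (h[1] - 3×1) / f[0] = (9 - 3×1) / 2 = 3. So g = [1, 3]. Forward-check [2, 3, 3] * [1, 3]: h[0] = 2×1 = 2; h[1] = 2×3 + 3×1 = 9; h[2] = 3×3 + 3×1 = 12; h[3] = 3×3 = 9 → [2, 9, 12, 9] ✓

[1, 3]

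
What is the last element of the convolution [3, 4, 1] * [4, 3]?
Use y[k] = Σ_i a[i]·b[k-i] at k=3. y[3] = 1×3 = 3

3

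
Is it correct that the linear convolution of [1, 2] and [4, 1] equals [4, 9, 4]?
Recompute linear convolution of [1, 2] and [4, 1]: y[0] = 1×4 = 4; y[1] = 1×1 + 2×4 = 9; y[2] = 2×1 = 2 → [4, 9, 2]. Compare to given [4, 9, 4]: they differ at index 2: given 4, correct 2, so answer: No

No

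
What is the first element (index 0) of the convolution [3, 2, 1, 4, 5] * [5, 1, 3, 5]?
Use y[k] = Σ_i a[i]·b[k-i] at k=0. y[0] = 3×5 = 15

15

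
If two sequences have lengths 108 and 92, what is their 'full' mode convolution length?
Linear/full convolution length: m + n - 1 = 108 + 92 - 1 = 199

199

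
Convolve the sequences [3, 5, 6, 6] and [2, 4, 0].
y[0] = 3×2 = 6; y[1] = 3×4 + 5×2 = 22; y[2] = 3×0 + 5×4 + 6×2 = 32; y[3] = 5×0 + 6×4 + 6×2 = 36; y[4] = 6×0 + 6×4 = 24; y[5] = 6×0 = 0

[6, 22, 32, 36, 24, 0]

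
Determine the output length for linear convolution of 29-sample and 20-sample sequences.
Linear/full convolution length: m + n - 1 = 29 + 20 - 1 = 48

48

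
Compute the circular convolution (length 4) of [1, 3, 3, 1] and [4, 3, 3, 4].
Use y[k] = Σ_j a[j]·b[(k-j) mod 4]. y[0] = 1×4 + 3×4 + 3×3 + 1×3 = 28; y[1] = 1×3 + 3×4 + 3×4 + 1×3 = 30; y[2] = 1×3 + 3×3 + 3×4 + 1×4 = 28; y[3] = 1×4 + 3×3 + 3×3 + 1×4 = 26. Result: [28, 30, 28, 26]

[28, 30, 28, 26]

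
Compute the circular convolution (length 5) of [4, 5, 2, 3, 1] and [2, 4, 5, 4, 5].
Use y[k] = Σ_j f[j]·g[(k-j) mod 5]. y[0] = 4×2 + 5×5 + 2×4 + 3×5 + 1×4 = 60; y[1] = 4×4 + 5×2 + 2×5 + 3×4 + 1×5 = 53; y[2] = 4×5 + 5×4 + 2×2 + 3×5 + 1×4 = 63; y[3] = 4×4 + 5×5 + 2×4 + 3×2 + 1×5 = 60; y[4] = 4×5 + 5×4 + 2×5 + 3×4 + 1×2 = 64. Result: [60, 53, 63, 60, 64]

[60, 53, 63, 60, 64]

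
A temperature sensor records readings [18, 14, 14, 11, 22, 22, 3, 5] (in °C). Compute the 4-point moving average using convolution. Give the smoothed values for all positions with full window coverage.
4-point moving average kernel = [1, 1, 1, 1]. Apply in 'valid' mode (full window coverage): avg[0] = (18 + 14 + 14 + 11) / 4 = 14.25; avg[1] = (14 + 14 + 11 + 22) / 4 = 15.25; avg[2] = (14 + 11 + 22 + 22) / 4 = 17.25; avg[3] = (11 + 22 + 22 + 3) / 4 = 14.5; avg[4] = (22 + 22 + 3 + 5) / 4 = 13.0. Smoothed values: [14.25, 15.25, 17.25, 14.5, 13.0]

[14.25, 15.25, 17.25, 14.5, 13.0]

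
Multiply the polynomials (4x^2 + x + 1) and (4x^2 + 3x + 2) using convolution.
Ascending coefficients: a = [1, 1, 4], b = [2, 3, 4]. c[0] = 1×2 = 2; c[1] = 1×3 + 1×2 = 5; c[2] = 1×4 + 1×3 + 4×2 = 15; c[3] = 1×4 + 4×3 = 16; c[4] = 4×4 = 16. Result coefficients: [2, 5, 15, 16, 16] → 16x^4 + 16x^3 + 15x^2 + 5x + 2

16x^4 + 16x^3 + 15x^2 + 5x + 2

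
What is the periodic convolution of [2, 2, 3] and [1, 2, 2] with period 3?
Use y[k] = Σ_j s[j]·t[(k-j) mod 3]. y[0] = 2×1 + 2×2 + 3×2 = 12; y[1] = 2×2 + 2×1 + 3×2 = 12; y[2] = 2×2 + 2×2 + 3×1 = 11. Result: [12, 12, 11]

[12, 12, 11]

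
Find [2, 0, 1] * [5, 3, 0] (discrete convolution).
y[0] = 2×5 = 10; y[1] = 2×3 + 0×5 = 6; y[2] = 2×0 + 0×3 + 1×5 = 5; y[3] = 0×0 + 1×3 = 3; y[4] = 1×0 = 0

[10, 6, 5, 3, 0]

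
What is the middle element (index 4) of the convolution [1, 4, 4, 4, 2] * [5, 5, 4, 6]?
Use y[k] = Σ_i a[i]·b[k-i] at k=4. y[4] = 4×6 + 4×4 + 4×5 + 2×5 = 70

70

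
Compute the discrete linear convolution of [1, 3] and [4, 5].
y[0] = 1×4 = 4; y[1] = 1×5 + 3×4 = 17; y[2] = 3×5 = 15

[4, 17, 15]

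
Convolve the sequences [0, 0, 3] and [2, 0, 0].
y[0] = 0×2 = 0; y[1] = 0×0 + 0×2 = 0; y[2] = 0×0 + 0×0 + 3×2 = 6; y[3] = 0×0 + 3×0 = 0; y[4] = 3×0 = 0

[0, 0, 6, 0, 0]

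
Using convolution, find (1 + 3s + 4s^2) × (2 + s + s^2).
Ascending coefficients: a = [1, 3, 4], b = [2, 1, 1]. c[0] = 1×2 = 2; c[1] = 1×1 + 3×2 = 7; c[2] = 1×1 + 3×1 + 4×2 = 12; c[3] = 3×1 + 4×1 = 7; c[4] = 4×1 = 4. Result coefficients: [2, 7, 12, 7, 4] → 2 + 7s + 12s^2 + 7s^3 + 4s^4

2 + 7s + 12s^2 + 7s^3 + 4s^4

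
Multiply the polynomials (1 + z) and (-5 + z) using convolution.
Ascending coefficients: a = [1, 1], b = [-5, 1]. c[0] = 1×-5 = -5; c[1] = 1×1 + 1×-5 = -4; c[2] = 1×1 = 1. Result coefficients: [-5, -4, 1] → -5 - 4z + z^2

-5 - 4z + z^2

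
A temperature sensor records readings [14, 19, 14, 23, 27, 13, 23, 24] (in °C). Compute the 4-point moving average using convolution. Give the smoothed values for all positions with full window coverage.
4-point moving average kernel = [1, 1, 1, 1]. Apply in 'valid' mode (full window coverage): avg[0] = (14 + 19 + 14 + 23) / 4 = 17.5; avg[1] = (19 + 14 + 23 + 27) / 4 = 20.75; avg[2] = (14 + 23 + 27 + 13) / 4 = 19.25; avg[3] = (23 + 27 + 13 + 23) / 4 = 21.5; avg[4] = (27 + 13 + 23 + 24) / 4 = 21.75. Smoothed values: [17.5, 20.75, 19.25, 21.5, 21.75]

[17.5, 20.75, 19.25, 21.5, 21.75]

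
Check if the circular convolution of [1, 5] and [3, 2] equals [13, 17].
Recompute circular convolution of [1, 5] and [3, 2]: y[0] = 1×3 + 5×2 = 13; y[1] = 1×2 + 5×3 = 17 → [13, 17]. Given [13, 17] matches, so answer: Yes

Yes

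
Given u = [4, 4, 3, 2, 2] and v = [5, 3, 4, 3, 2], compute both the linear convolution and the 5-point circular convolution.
Linear: y_lin[0] = 4×5 = 20; y_lin[1] = 4×3 + 4×5 = 32; y_lin[2] = 4×4 + 4×3 + 3×5 = 43; y_lin[3] = 4×3 + 4×4 + 3×3 + 2×5 = 47; y_lin[4] = 4×2 + 4×3 + 3×4 + 2×3 + 2×5 = 48; y_lin[5] = 4×2 + 3×3 + 2×4 + 2×3 = 31; y_lin[6] = 3×2 + 2×3 + 2×4 = 20; y_lin[7] = 2×2 + 2×3 = 10; y_lin[8] = 2×2 = 4 → [20, 32, 43, 47, 48, 31, 20, 10, 4]. Circular (length 5): y[0] = 4×5 + 4×2 + 3×3 + 2×4 + 2×3 = 51; y[1] = 4×3 + 4×5 + 3×2 + 2×3 + 2×4 = 52; y[2] = 4×4 + 4×3 + 3×5 + 2×2 + 2×3 = 53; y[3] = 4×3 + 4×4 + 3×3 + 2×5 + 2×2 = 51; y[4] = 4×2 + 4×3 + 3×4 + 2×3 + 2×5 = 48 → [51, 52, 53, 51, 48]

Linear: [20, 32, 43, 47, 48, 31, 20, 10, 4], Circular: [51, 52, 53, 51, 48]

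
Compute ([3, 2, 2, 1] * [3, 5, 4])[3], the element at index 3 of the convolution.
Use y[k] = Σ_i a[i]·b[k-i] at k=3. y[3] = 2×4 + 2×5 + 1×3 = 21

21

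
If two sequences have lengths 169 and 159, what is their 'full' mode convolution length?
Linear/full convolution length: m + n - 1 = 169 + 159 - 1 = 327

327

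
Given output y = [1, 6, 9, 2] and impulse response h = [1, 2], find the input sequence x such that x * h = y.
Deconvolve y=[1, 6, 9, 2] by h=[1, 2]. Since h[0]=1, solve forward: x[0] = y[0] / 1 = 1; x[1] = (y[1] - 1×2) / 1 = 4; x[2] = (y[2] - 4×2) / 1 = 1. So x = [1, 4, 1]. Check by forward convolution: y[0] = 1×1 = 1; y[1] = 1×2 + 4×1 = 6; y[2] = 4×2 + 1×1 = 9; y[3] = 1×2 = 2

[1, 4, 1]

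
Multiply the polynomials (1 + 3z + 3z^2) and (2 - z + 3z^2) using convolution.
Ascending coefficients: a = [1, 3, 3], b = [2, -1, 3]. c[0] = 1×2 = 2; c[1] = 1×-1 + 3×2 = 5; c[2] = 1×3 + 3×-1 + 3×2 = 6; c[3] = 3×3 + 3×-1 = 6; c[4] = 3×3 = 9. Result coefficients: [2, 5, 6, 6, 9] → 2 + 5z + 6z^2 + 6z^3 + 9z^4

2 + 5z + 6z^2 + 6z^3 + 9z^4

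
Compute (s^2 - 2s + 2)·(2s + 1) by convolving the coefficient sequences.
Ascending coefficients: a = [2, -2, 1], b = [1, 2]. c[0] = 2×1 = 2; c[1] = 2×2 + -2×1 = 2; c[2] = -2×2 + 1×1 = -3; c[3] = 1×2 = 2. Result coefficients: [2, 2, -3, 2] → 2s^3 - 3s^2 + 2s + 2

2s^3 - 3s^2 + 2s + 2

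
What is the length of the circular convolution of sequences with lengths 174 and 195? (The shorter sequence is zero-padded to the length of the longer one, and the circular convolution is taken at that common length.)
Circular convolution (zero-padding the shorter input) has length max(m, n) = max(174, 195) = 195

195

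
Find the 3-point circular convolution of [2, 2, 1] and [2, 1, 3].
Use y[k] = Σ_j x[j]·h[(k-j) mod 3]. y[0] = 2×2 + 2×3 + 1×1 = 11; y[1] = 2×1 + 2×2 + 1×3 = 9; y[2] = 2×3 + 2×1 + 1×2 = 10. Result: [11, 9, 10]

[11, 9, 10]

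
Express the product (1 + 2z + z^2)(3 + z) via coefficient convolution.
Ascending coefficients: a = [1, 2, 1], b = [3, 1]. c[0] = 1×3 = 3; c[1] = 1×1 + 2×3 = 7; c[2] = 2×1 + 1×3 = 5; c[3] = 1×1 = 1. Result coefficients: [3, 7, 5, 1] → 3 + 7z + 5z^2 + z^3

3 + 7z + 5z^2 + z^3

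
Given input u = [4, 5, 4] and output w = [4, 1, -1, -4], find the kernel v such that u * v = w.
Output length 4 = len(u) + len(v) - 1 ⇒ len(v) = 2. Solve v forward using v[k] = (w[k] - Σ_{i≥1} u[i]·v[k-i]) / u[0]: v[0] = w[0] / u[0] = 4 / 4 = 1; v[1] = (w[1] - 5×1) / u[0] = (1 - 5×1) / 4 = -1. So v = [1, -1]. Forward-check [4, 5, 4] * [1, -1]: w[0] = 4×1 = 4; w[1] = 4×-1 + 5×1 = 1; w[2] = 5×-1 + 4×1 = -1; w[3] = 4×-1 = -4 → [4, 1, -1, -4] ✓

[1, -1]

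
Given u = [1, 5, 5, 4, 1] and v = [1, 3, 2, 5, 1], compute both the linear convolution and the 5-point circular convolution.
Linear: y_lin[0] = 1×1 = 1; y_lin[1] = 1×3 + 5×1 = 8; y_lin[2] = 1×2 + 5×3 + 5×1 = 22; y_lin[3] = 1×5 + 5×2 + 5×3 + 4×1 = 34; y_lin[4] = 1×1 + 5×5 + 5×2 + 4×3 + 1×1 = 49; y_lin[5] = 5×1 + 5×5 + 4×2 + 1×3 = 41; y_lin[6] = 5×1 + 4×5 + 1×2 = 27; y_lin[7] = 4×1 + 1×5 = 9; y_lin[8] = 1×1 = 1 → [1, 8, 22, 34, 49, 41, 27, 9, 1]. Circular (length 5): y[0] = 1×1 + 5×1 + 5×5 + 4×2 + 1×3 = 42; y[1] = 1×3 + 5×1 + 5×1 + 4×5 + 1×2 = 35; y[2] = 1×2 + 5×3 + 5×1 + 4×1 + 1×5 = 31; y[3] = 1×5 + 5×2 + 5×3 + 4×1 + 1×1 = 35; y[4] = 1×1 + 5×5 + 5×2 + 4×3 + 1×1 = 49 → [42, 35, 31, 35, 49]

Linear: [1, 8, 22, 34, 49, 41, 27, 9, 1], Circular: [42, 35, 31, 35, 49]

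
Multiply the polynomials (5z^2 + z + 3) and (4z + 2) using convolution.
Ascending coefficients: a = [3, 1, 5], b = [2, 4]. c[0] = 3×2 = 6; c[1] = 3×4 + 1×2 = 14; c[2] = 1×4 + 5×2 = 14; c[3] = 5×4 = 20. Result coefficients: [6, 14, 14, 20] → 20z^3 + 14z^2 + 14z + 6

20z^3 + 14z^2 + 14z + 6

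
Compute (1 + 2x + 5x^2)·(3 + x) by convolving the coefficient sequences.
Ascending coefficients: a = [1, 2, 5], b = [3, 1]. c[0] = 1×3 = 3; c[1] = 1×1 + 2×3 = 7; c[2] = 2×1 + 5×3 = 17; c[3] = 5×1 = 5. Result coefficients: [3, 7, 17, 5] → 3 + 7x + 17x^2 + 5x^3

3 + 7x + 17x^2 + 5x^3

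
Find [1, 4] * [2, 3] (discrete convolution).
y[0] = 1×2 = 2; y[1] = 1×3 + 4×2 = 11; y[2] = 4×3 = 12

[2, 11, 12]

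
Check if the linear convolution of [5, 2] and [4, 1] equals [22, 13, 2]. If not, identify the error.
Recompute linear convolution of [5, 2] and [4, 1]: y[0] = 5×4 = 20; y[1] = 5×1 + 2×4 = 13; y[2] = 2×1 = 2 → [20, 13, 2]. Compare to given [22, 13, 2]: they differ at index 0: given 22, correct 20, so answer: No

No. Error at index 0: given 22, correct 20.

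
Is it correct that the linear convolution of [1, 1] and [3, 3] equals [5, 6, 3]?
Recompute linear convolution of [1, 1] and [3, 3]: y[0] = 1×3 = 3; y[1] = 1×3 + 1×3 = 6; y[2] = 1×3 = 3 → [3, 6, 3]. Compare to given [5, 6, 3]: they differ at index 0: given 5, correct 3, so answer: No

No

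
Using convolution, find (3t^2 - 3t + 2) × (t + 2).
Ascending coefficients: a = [2, -3, 3], b = [2, 1]. c[0] = 2×2 = 4; c[1] = 2×1 + -3×2 = -4; c[2] = -3×1 + 3×2 = 3; c[3] = 3×1 = 3. Result coefficients: [4, -4, 3, 3] → 3t^3 + 3t^2 - 4t + 4

3t^3 + 3t^2 - 4t + 4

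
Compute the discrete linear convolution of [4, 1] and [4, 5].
y[0] = 4×4 = 16; y[1] = 4×5 + 1×4 = 24; y[2] = 1×5 = 5

[16, 24, 5]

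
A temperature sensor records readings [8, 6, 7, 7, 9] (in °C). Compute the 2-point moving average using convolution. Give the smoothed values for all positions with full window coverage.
2-point moving average kernel = [1, 1]. Apply in 'valid' mode (full window coverage): avg[0] = (8 + 6) / 2 = 7.0; avg[1] = (6 + 7) / 2 = 6.5; avg[2] = (7 + 7) / 2 = 7.0; avg[3] = (7 + 9) / 2 = 8.0. Smoothed values: [7.0, 6.5, 7.0, 8.0]

[7.0, 6.5, 7.0, 8.0]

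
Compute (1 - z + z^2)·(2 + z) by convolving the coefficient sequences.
Ascending coefficients: a = [1, -1, 1], b = [2, 1]. c[0] = 1×2 = 2; c[1] = 1×1 + -1×2 = -1; c[2] = -1×1 + 1×2 = 1; c[3] = 1×1 = 1. Result coefficients: [2, -1, 1, 1] → 2 - z + z^2 + z^3

2 - z + z^2 + z^3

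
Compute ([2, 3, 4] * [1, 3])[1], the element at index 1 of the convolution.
Use y[k] = Σ_i a[i]·b[k-i] at k=1. y[1] = 2×3 + 3×1 = 9

9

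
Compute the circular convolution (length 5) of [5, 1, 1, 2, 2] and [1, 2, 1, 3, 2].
Use y[k] = Σ_j u[j]·v[(k-j) mod 5]. y[0] = 5×1 + 1×2 + 1×3 + 2×1 + 2×2 = 16; y[1] = 5×2 + 1×1 + 1×2 + 2×3 + 2×1 = 21; y[2] = 5×1 + 1×2 + 1×1 + 2×2 + 2×3 = 18; y[3] = 5×3 + 1×1 + 1×2 + 2×1 + 2×2 = 24; y[4] = 5×2 + 1×3 + 1×1 + 2×2 + 2×1 = 20. Result: [16, 21, 18, 24, 20]

[16, 21, 18, 24, 20]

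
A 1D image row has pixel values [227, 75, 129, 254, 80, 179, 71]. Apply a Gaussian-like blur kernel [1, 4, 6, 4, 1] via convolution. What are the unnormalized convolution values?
Convolve image row [227, 75, 129, 254, 80, 179, 71] with kernel [1, 4, 6, 4, 1]: y[0] = 227×1 = 227; y[1] = 227×4 + 75×1 = 983; y[2] = 227×6 + 75×4 + 129×1 = 1791; y[3] = 227×4 + 75×6 + 129×4 + 254×1 = 2128; y[4] = 227×1 + 75×4 + 129×6 + 254×4 + 80×1 = 2397; y[5] = 75×1 + 129×4 + 254×6 + 80×4 + 179×1 = 2614; y[6] = 129×1 + 254×4 + 80×6 + 179×4 + 71×1 = 2412; y[7] = 254×1 + 80×4 + 179×6 + 71×4 = 1932; y[8] = 80×1 + 179×4 + 71×6 = 1222; y[9] = 179×1 + 71×4 = 463; y[10] = 71×1 = 71 → [227, 983, 1791, 2128, 2397, 2614, 2412, 1932, 1222, 463, 71]. Normalization factor = sum(kernel) = 16.

[227, 983, 1791, 2128, 2397, 2614, 2412, 1932, 1222, 463, 71]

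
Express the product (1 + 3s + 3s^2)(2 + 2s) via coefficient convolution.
Ascending coefficients: a = [1, 3, 3], b = [2, 2]. c[0] = 1×2 = 2; c[1] = 1×2 + 3×2 = 8; c[2] = 3×2 + 3×2 = 12; c[3] = 3×2 = 6. Result coefficients: [2, 8, 12, 6] → 2 + 8s + 12s^2 + 6s^3

2 + 8s + 12s^2 + 6s^3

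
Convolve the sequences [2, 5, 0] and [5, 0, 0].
y[0] = 2×5 = 10; y[1] = 2×0 + 5×5 = 25; y[2] = 2×0 + 5×0 + 0×5 = 0; y[3] = 5×0 + 0×0 = 0; y[4] = 0×0 = 0

[10, 25, 0, 0, 0]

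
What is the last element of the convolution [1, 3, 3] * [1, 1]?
Use y[k] = Σ_i a[i]·b[k-i] at k=3. y[3] = 3×1 = 3

3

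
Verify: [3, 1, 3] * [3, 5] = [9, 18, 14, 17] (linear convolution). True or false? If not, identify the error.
Recompute linear convolution of [3, 1, 3] and [3, 5]: y[0] = 3×3 = 9; y[1] = 3×5 + 1×3 = 18; y[2] = 1×5 + 3×3 = 14; y[3] = 3×5 = 15 → [9, 18, 14, 15]. Compare to given [9, 18, 14, 17]: they differ at index 3: given 17, correct 15, so answer: No

No. Error at index 3: given 17, correct 15.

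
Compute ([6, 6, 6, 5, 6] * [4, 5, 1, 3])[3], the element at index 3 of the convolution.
Use y[k] = Σ_i a[i]·b[k-i] at k=3. y[3] = 6×3 + 6×1 + 6×5 + 5×4 = 74

74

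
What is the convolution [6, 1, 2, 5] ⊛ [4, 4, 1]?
y[0] = 6×4 = 24; y[1] = 6×4 + 1×4 = 28; y[2] = 6×1 + 1×4 + 2×4 = 18; y[3] = 1×1 + 2×4 + 5×4 = 29; y[4] = 2×1 + 5×4 = 22; y[5] = 5×1 = 5

[24, 28, 18, 29, 22, 5]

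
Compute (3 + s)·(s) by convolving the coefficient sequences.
Ascending coefficients: a = [3, 1], b = [0, 1]. c[0] = 3×0 = 0; c[1] = 3×1 + 1×0 = 3; c[2] = 1×1 = 1. Result coefficients: [0, 3, 1] → 3s + s^2

3s + s^2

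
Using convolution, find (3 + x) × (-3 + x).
Ascending coefficients: a = [3, 1], b = [-3, 1]. c[0] = 3×-3 = -9; c[1] = 3×1 + 1×-3 = 0; c[2] = 1×1 = 1. Result coefficients: [-9, 0, 1] → -9 + x^2

-9 + x^2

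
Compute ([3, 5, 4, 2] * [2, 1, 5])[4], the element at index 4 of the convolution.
Use y[k] = Σ_i a[i]·b[k-i] at k=4. y[4] = 4×5 + 2×1 = 22

22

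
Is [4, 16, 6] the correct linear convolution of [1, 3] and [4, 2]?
Recompute linear convolution of [1, 3] and [4, 2]: y[0] = 1×4 = 4; y[1] = 1×2 + 3×4 = 14; y[2] = 3×2 = 6 → [4, 14, 6]. Compare to given [4, 16, 6]: they differ at index 1: given 16, correct 14, so answer: No

No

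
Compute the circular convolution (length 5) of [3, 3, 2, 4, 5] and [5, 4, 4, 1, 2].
Use y[k] = Σ_j x[j]·h[(k-j) mod 5]. y[0] = 3×5 + 3×2 + 2×1 + 4×4 + 5×4 = 59; y[1] = 3×4 + 3×5 + 2×2 + 4×1 + 5×4 = 55; y[2] = 3×4 + 3×4 + 2×5 + 4×2 + 5×1 = 47; y[3] = 3×1 + 3×4 + 2×4 + 4×5 + 5×2 = 53; y[4] = 3×2 + 3×1 + 2×4 + 4×4 + 5×5 = 58. Result: [59, 55, 47, 53, 58]

[59, 55, 47, 53, 58]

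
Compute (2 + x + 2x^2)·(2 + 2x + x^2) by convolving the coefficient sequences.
Ascending coefficients: a = [2, 1, 2], b = [2, 2, 1]. c[0] = 2×2 = 4; c[1] = 2×2 + 1×2 = 6; c[2] = 2×1 + 1×2 + 2×2 = 8; c[3] = 1×1 + 2×2 = 5; c[4] = 2×1 = 2. Result coefficients: [4, 6, 8, 5, 2] → 4 + 6x + 8x^2 + 5x^3 + 2x^4

4 + 6x + 8x^2 + 5x^3 + 2x^4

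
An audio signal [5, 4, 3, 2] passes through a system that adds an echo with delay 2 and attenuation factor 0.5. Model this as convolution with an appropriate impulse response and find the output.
Direct-path + delayed-attenuated-path model → impulse response h = [1, 0, 0.5] (1 at lag 0, 0.5 at lag 2). Output y[n] = x[n] + 0.5·x[n - 2] (with x[n] = 0 outside 0..3): y[0] = 5 + 0.5×0 = 5; y[1] = 4 + 0.5×0 = 4; y[2] = 3 + 0.5×5 = 5.5; y[3] = 2 + 0.5×4 = 4.0; y[4] = 0 + 0.5×3 = 1.5; y[5] = 0 + 0.5×2 = 1.0. So y = [5, 4, 5.5, 4.0, 1.5, 1.0]

[5, 4, 5.5, 4.0, 1.5, 1.0]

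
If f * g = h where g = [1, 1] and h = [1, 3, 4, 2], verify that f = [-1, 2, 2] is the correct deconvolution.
Forward-compute [-1, 2, 2] * [1, 1]: h[0] = -1×1 = -1; h[1] = -1×1 + 2×1 = 1; h[2] = 2×1 + 2×1 = 4; h[3] = 2×1 = 2 → [-1, 1, 4, 2]. Does not match given h = [1, 3, 4, 2].

Not verified. [-1, 2, 2] * [1, 1] = [-1, 1, 4, 2], which differs from [1, 3, 4, 2] at index 0.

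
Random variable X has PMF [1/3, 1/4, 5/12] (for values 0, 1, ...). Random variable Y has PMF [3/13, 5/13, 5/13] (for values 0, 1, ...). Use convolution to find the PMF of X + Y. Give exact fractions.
P(X+Y=k) = Σ_i P(X=i)·P(Y=k-i) — a convolution of [1/3, 1/4, 5/12] and [3/13, 5/13, 5/13]. P(X+Y=0) = (1/3)×(3/13) = 1/13; P(X+Y=1) = (1/3)×(5/13) + (1/4)×(3/13) = 5/39 + 3/52 = 29/156; P(X+Y=2) = (1/3)×(5/13) + (1/4)×(5/13) + (5/12)×(3/13) = 5/39 + 5/52 + 5/52 = 25/78; P(X+Y=3) = (1/4)×(5/13) + (5/12)×(5/13) = 5/52 + 25/156 = 10/39; P(X+Y=4) = (5/12)×(5/13) = 25/156. PMF: [1/13, 29/156, 25/78, 10/39, 25/156] (sums to 1 ✓)

[1/13, 29/156, 25/78, 10/39, 25/156]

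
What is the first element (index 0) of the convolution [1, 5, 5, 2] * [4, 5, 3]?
Use y[k] = Σ_i a[i]·b[k-i] at k=0. y[0] = 1×4 = 4

4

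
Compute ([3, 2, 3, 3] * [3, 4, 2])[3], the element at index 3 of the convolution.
Use y[k] = Σ_i a[i]·b[k-i] at k=3. y[3] = 2×2 + 3×4 + 3×3 = 25

25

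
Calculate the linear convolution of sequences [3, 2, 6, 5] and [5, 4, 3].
y[0] = 3×5 = 15; y[1] = 3×4 + 2×5 = 22; y[2] = 3×3 + 2×4 + 6×5 = 47; y[3] = 2×3 + 6×4 + 5×5 = 55; y[4] = 6×3 + 5×4 = 38; y[5] = 5×3 = 15

[15, 22, 47, 55, 38, 15]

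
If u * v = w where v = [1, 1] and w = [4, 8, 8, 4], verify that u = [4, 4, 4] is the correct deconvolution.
Forward-compute [4, 4, 4] * [1, 1]: w[0] = 4×1 = 4; w[1] = 4×1 + 4×1 = 8; w[2] = 4×1 + 4×1 = 8; w[3] = 4×1 = 4 → [4, 8, 8, 4]. Matches given w = [4, 8, 8, 4], so verified.

Verified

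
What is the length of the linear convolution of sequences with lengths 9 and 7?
Linear/full convolution length: m + n - 1 = 9 + 7 - 1 = 15

15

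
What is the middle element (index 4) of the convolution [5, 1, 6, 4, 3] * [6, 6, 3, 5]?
Use y[k] = Σ_i a[i]·b[k-i] at k=4. y[4] = 1×5 + 6×3 + 4×6 + 3×6 = 65

65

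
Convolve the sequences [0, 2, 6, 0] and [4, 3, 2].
y[0] = 0×4 = 0; y[1] = 0×3 + 2×4 = 8; y[2] = 0×2 + 2×3 + 6×4 = 30; y[3] = 2×2 + 6×3 + 0×4 = 22; y[4] = 6×2 + 0×3 = 12; y[5] = 0×2 = 0

[0, 8, 30, 22, 12, 0]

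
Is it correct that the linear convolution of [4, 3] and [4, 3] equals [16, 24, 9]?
Recompute linear convolution of [4, 3] and [4, 3]: y[0] = 4×4 = 16; y[1] = 4×3 + 3×4 = 24; y[2] = 3×3 = 9 → [16, 24, 9]. Given [16, 24, 9] matches, so answer: Yes

Yes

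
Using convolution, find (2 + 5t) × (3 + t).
Ascending coefficients: a = [2, 5], b = [3, 1]. c[0] = 2×3 = 6; c[1] = 2×1 + 5×3 = 17; c[2] = 5×1 = 5. Result coefficients: [6, 17, 5] → 6 + 17t + 5t^2

6 + 17t + 5t^2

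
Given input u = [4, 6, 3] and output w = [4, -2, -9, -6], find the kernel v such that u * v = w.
Output length 4 = len(u) + len(v) - 1 ⇒ len(v) = 2. Solve v forward using v[k] = (w[k] - Σ_{i≥1} u[i]·v[k-i]) / u[0]: v[0] = w[0] / u[0] = 4 / 4 = 1; v[1] = (w[1] - 6×1) / u[0] = (-2 - 6×1) / 4 = -2. So v = [1, -2]. Forward-check [4, 6, 3] * [1, -2]: w[0] = 4×1 = 4; w[1] = 4×-2 + 6×1 = -2; w[2] = 6×-2 + 3×1 = -9; w[3] = 3×-2 = -6 → [4, -2, -9, -6] ✓

[1, -2]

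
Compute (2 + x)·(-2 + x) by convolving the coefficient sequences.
Ascending coefficients: a = [2, 1], b = [-2, 1]. c[0] = 2×-2 = -4; c[1] = 2×1 + 1×-2 = 0; c[2] = 1×1 = 1. Result coefficients: [-4, 0, 1] → -4 + x^2

-4 + x^2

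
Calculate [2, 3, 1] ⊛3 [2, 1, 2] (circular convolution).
Use y[k] = Σ_j u[j]·v[(k-j) mod 3]. y[0] = 2×2 + 3×2 + 1×1 = 11; y[1] = 2×1 + 3×2 + 1×2 = 10; y[2] = 2×2 + 3×1 + 1×2 = 9. Result: [11, 10, 9]

[11, 10, 9]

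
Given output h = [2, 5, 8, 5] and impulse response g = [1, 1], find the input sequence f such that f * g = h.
Deconvolve h=[2, 5, 8, 5] by g=[1, 1]. Since g[0]=1, solve forward: f[0] = h[0] / 1 = 2; f[1] = (h[1] - 2×1) / 1 = 3; f[2] = (h[2] - 3×1) / 1 = 5. So f = [2, 3, 5]. Check by forward convolution: h[0] = 2×1 = 2; h[1] = 2×1 + 3×1 = 5; h[2] = 3×1 + 5×1 = 8; h[3] = 5×1 = 5

[2, 3, 5]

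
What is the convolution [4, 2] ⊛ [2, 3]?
y[0] = 4×2 = 8; y[1] = 4×3 + 2×2 = 16; y[2] = 2×3 = 6

[8, 16, 6]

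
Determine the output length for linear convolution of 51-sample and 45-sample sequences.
Linear/full convolution length: m + n - 1 = 51 + 45 - 1 = 95

95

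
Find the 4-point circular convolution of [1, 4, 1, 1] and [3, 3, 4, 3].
Use y[k] = Σ_j u[j]·v[(k-j) mod 4]. y[0] = 1×3 + 4×3 + 1×4 + 1×3 = 22; y[1] = 1×3 + 4×3 + 1×3 + 1×4 = 22; y[2] = 1×4 + 4×3 + 1×3 + 1×3 = 22; y[3] = 1×3 + 4×4 + 1×3 + 1×3 = 25. Result: [22, 22, 22, 25]

[22, 22, 22, 25]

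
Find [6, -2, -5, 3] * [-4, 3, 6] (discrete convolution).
y[0] = 6×-4 = -24; y[1] = 6×3 + -2×-4 = 26; y[2] = 6×6 + -2×3 + -5×-4 = 50; y[3] = -2×6 + -5×3 + 3×-4 = -39; y[4] = -5×6 + 3×3 = -21; y[5] = 3×6 = 18

[-24, 26, 50, -39, -21, 18]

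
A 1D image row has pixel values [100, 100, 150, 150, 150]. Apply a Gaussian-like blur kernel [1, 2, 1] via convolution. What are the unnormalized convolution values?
Convolve image row [100, 100, 150, 150, 150] with kernel [1, 2, 1]: y[0] = 100×1 = 100; y[1] = 100×2 + 100×1 = 300; y[2] = 100×1 + 100×2 + 150×1 = 450; y[3] = 100×1 + 150×2 + 150×1 = 550; y[4] = 150×1 + 150×2 + 150×1 = 600; y[5] = 150×1 + 150×2 = 450; y[6] = 150×1 = 150 → [100, 300, 450, 550, 600, 450, 150]. Normalization factor = sum(kernel) = 4.

[100, 300, 450, 550, 600, 450, 150]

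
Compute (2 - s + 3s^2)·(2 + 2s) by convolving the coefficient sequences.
Ascending coefficients: a = [2, -1, 3], b = [2, 2]. c[0] = 2×2 = 4; c[1] = 2×2 + -1×2 = 2; c[2] = -1×2 + 3×2 = 4; c[3] = 3×2 = 6. Result coefficients: [4, 2, 4, 6] → 4 + 2s + 4s^2 + 6s^3

4 + 2s + 4s^2 + 6s^3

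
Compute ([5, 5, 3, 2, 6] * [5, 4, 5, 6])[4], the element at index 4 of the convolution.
Use y[k] = Σ_i a[i]·b[k-i] at k=4. y[4] = 5×6 + 3×5 + 2×4 + 6×5 = 83

83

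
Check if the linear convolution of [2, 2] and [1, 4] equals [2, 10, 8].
Recompute linear convolution of [2, 2] and [1, 4]: y[0] = 2×1 = 2; y[1] = 2×4 + 2×1 = 10; y[2] = 2×4 = 8 → [2, 10, 8]. Given [2, 10, 8] matches, so answer: Yes

Yes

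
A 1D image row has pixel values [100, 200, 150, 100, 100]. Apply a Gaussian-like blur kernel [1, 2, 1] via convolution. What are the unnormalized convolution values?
Convolve image row [100, 200, 150, 100, 100] with kernel [1, 2, 1]: y[0] = 100×1 = 100; y[1] = 100×2 + 200×1 = 400; y[2] = 100×1 + 200×2 + 150×1 = 650; y[3] = 200×1 + 150×2 + 100×1 = 600; y[4] = 150×1 + 100×2 + 100×1 = 450; y[5] = 100×1 + 100×2 = 300; y[6] = 100×1 = 100 → [100, 400, 650, 600, 450, 300, 100]. Normalization factor = sum(kernel) = 4.

[100, 400, 650, 600, 450, 300, 100]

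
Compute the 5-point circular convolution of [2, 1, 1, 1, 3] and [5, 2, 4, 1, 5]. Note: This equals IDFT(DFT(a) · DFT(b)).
Either evaluate y[k] = Σ_j a[j]·b[(k-j) mod 5] directly, or use IDFT(DFT(a) · DFT(b)). y[0] = 2×5 + 1×5 + 1×1 + 1×4 + 3×2 = 26; y[1] = 2×2 + 1×5 + 1×5 + 1×1 + 3×4 = 27; y[2] = 2×4 + 1×2 + 1×5 + 1×5 + 3×1 = 23; y[3] = 2×1 + 1×4 + 1×2 + 1×5 + 3×5 = 28; y[4] = 2×5 + 1×1 + 1×4 + 1×2 + 3×5 = 32. Result: [26, 27, 23, 28, 32]

[26, 27, 23, 28, 32]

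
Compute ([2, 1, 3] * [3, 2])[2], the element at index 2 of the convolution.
Use y[k] = Σ_i a[i]·b[k-i] at k=2. y[2] = 1×2 + 3×3 = 11

11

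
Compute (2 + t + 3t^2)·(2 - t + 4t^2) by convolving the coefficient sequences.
Ascending coefficients: a = [2, 1, 3], b = [2, -1, 4]. c[0] = 2×2 = 4; c[1] = 2×-1 + 1×2 = 0; c[2] = 2×4 + 1×-1 + 3×2 = 13; c[3] = 1×4 + 3×-1 = 1; c[4] = 3×4 = 12. Result coefficients: [4, 0, 13, 1, 12] → 4 + 13t^2 + t^3 + 12t^4

4 + 13t^2 + t^3 + 12t^4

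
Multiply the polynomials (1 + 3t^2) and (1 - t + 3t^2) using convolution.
Ascending coefficients: a = [1, 0, 3], b = [1, -1, 3]. c[0] = 1×1 = 1; c[1] = 1×-1 + 0×1 = -1; c[2] = 1×3 + 0×-1 + 3×1 = 6; c[3] = 0×3 + 3×-1 = -3; c[4] = 3×3 = 9. Result coefficients: [1, -1, 6, -3, 9] → 1 - t + 6t^2 - 3t^3 + 9t^4

1 - t + 6t^2 - 3t^3 + 9t^4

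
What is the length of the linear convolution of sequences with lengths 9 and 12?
Linear/full convolution length: m + n - 1 = 9 + 12 - 1 = 20

20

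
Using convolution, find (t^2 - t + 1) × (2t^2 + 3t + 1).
Ascending coefficients: a = [1, -1, 1], b = [1, 3, 2]. c[0] = 1×1 = 1; c[1] = 1×3 + -1×1 = 2; c[2] = 1×2 + -1×3 + 1×1 = 0; c[3] = -1×2 + 1×3 = 1; c[4] = 1×2 = 2. Result coefficients: [1, 2, 0, 1, 2] → 2t^4 + t^3 + 2t + 1

2t^4 + t^3 + 2t + 1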